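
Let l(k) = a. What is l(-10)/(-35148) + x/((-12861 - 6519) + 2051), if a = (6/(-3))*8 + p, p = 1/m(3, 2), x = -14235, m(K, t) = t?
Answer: 77015443/93704568 ≈ 0.82190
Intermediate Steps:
p = ½ (p = 1/2 = ½ ≈ 0.50000)
a = -31/2 (a = (6/(-3))*8 + ½ = (6*(-⅓))*8 + ½ = -2*8 + ½ = -16 + ½ = -31/2 ≈ -15.500)
l(k) = -31/2
l(-10)/(-35148) + x/((-12861 - 6519) + 2051) = -31/2/(-35148) - 14235/((-12861 - 6519) + 2051) = -31/2*(-1/35148) - 14235/(-19380 + 2051) = 31/70296 - 14235/(-17329) = 31/70296 - 14235*(-1/17329) = 31/70296 + 1095/1333 = 77015443/93704568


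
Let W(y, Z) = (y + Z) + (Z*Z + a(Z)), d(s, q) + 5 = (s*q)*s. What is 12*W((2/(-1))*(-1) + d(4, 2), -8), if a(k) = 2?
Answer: 1044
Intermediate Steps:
d(s, q) = -5 + q*s² (d(s, q) = -5 + (s*q)*s = -5 + (q*s)*s = -5 + q*s²)
W(y, Z) = 2 + Z + y + Z² (W(y, Z) = (y + Z) + (Z*Z + 2) = (Z + y) + (Z² + 2) = (Z + y) + (2 + Z²) = 2 + Z + y + Z²)
12*W((2/(-1))*(-1) + d(4, 2), -8) = 12*(2 - 8 + ((2/(-1))*(-1) + (-5 + 2*4²)) + (-8)²) = 12*(2 - 8 + ((2*(-1))*(-1) + (-5 + 2*16)) + 64) = 12*(2 - 8 + (-2*(-1) + (-5 + 32)) + 64) = 12*(2 - 8 + (2 + 27) + 64) = 12*(2 - 8 + 29 + 64) = 12*87 = 1044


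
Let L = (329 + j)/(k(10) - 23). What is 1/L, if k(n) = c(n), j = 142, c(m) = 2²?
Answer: -19/471 ≈ -0.040340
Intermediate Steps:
c(m) = 4
k(n) = 4
L = -471/19 (L = (329 + 142)/(4 - 23) = 471/(-19) = 471*(-1/19) = -471/19 ≈ -24.789)
1/L = 1/(-471/19) = -19/471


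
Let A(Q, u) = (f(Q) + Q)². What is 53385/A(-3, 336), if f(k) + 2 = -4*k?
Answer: 53385/49 ≈ 1089.5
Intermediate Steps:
f(k) = -2 - 4*k
A(Q, u) = (-2 - 3*Q)² (A(Q, u) = ((-2 - 4*Q) + Q)² = (-2 - 3*Q)²)
53385/A(-3, 336) = 53385/((2 + 3*(-3))²) = 53385/((2 - 9)²) = 53385/((-7)²) = 53385/49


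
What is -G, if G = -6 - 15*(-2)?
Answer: -24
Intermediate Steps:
G = 24 (G = -6 + 30 = 24)
-G = -1*24 = -24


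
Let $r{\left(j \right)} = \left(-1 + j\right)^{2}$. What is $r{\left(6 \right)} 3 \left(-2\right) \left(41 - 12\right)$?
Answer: $-4350$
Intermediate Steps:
$r{\left(6 \right)} 3 \left(-2\right) \left(41 - 12\right) = \left(-1 + 6\right)^{2} \cdot 3 \left(-2\right) \left(41 - 12\right) = 5^{2} \cdot 3 \left(-2\right) 29 = 25 \cdot 3 \left(-2\right) 29 = 75 \left(-2\right) 29 = \left(-150\right) 29 = -4350$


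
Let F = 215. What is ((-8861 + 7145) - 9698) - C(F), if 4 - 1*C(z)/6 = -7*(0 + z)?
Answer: -20468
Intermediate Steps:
C(z) = 24 + 42*z (C(z) = 24 - (-42)*(0 + z) = 24 - (-42)*z = 24 + 42*z)
((-8861 + 7145) - 9698) - C(F) = ((-8861 + 7145) - 9698) - (24 + 42*215) = (-1716 - 9698) - (24 + 9030) = -11414 - 1*9054 = -11414 - 9054 = -20468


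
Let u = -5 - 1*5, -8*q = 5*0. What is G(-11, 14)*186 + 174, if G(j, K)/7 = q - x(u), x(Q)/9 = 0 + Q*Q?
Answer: -1171626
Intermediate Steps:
q = 0 (q = -5*0/8 = -⅛*0 = 0)
u = -10 (u = -5 - 5 = -10)
x(Q) = 9*Q² (x(Q) = 9*(0 + Q*Q) = 9*(0 + Q²) = 9*Q²)
G(j, K) = -6300 (G(j, K) = 7*(0 - 9*(-10)²) = 7*(0 - 9*100) = 7*(0 - 1*900) = 7*(0 - 900) = 7*(-900) = -6300)
G(-11, 14)*186 + 174 = -6300*186 + 174 = -1171800 + 174 = -1171626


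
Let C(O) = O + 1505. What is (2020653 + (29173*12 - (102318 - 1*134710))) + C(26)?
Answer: 2404652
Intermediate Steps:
C(O) = 1505 + O
(2020653 + (29173*12 - (102318 - 1*134710))) + C(26) = (2020653 + (29173*12 - (102318 - 1*134710))) + (1505 + 26) = (2020653 + (350076 - (102318 - 134710))) + 1531 = (2020653 + (350076 - 1*(-32392))) + 1531 = (2020653 + (350076 + 32392)) + 1531 = (2020653 + 382468) + 1531 = 2403121 + 1531 = 2404652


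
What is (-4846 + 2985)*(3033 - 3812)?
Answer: 1449719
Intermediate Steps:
(-4846 + 2985)*(3033 - 3812) = -1861*(-779) = 1449719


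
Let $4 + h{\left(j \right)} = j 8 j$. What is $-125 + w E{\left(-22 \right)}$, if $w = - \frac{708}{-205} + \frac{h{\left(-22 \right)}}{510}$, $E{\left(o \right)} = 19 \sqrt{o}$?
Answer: $-125 + \frac{2192638 i \sqrt{22}}{10455} \approx -125.0 + 983.68 i$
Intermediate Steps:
$h{\left(j \right)} = -4 + 8 j^{2}$ ($h{\left(j \right)} = -4 + j 8 j = -4 + 8 j j = -4 + 8 j^{2}$)
$w = \frac{115402}{10455}$ ($w = - \frac{708}{-205} + \frac{-4 + 8 \left(-22\right)^{2}}{510} = \left(-708\right) \left(- \frac{1}{205}\right) + \left(-4 + 8 \cdot 484\right) \frac{1}{510} = \frac{708}{205} + \left(-4 + 3872\right) \frac{1}{510} = \frac{708}{205} + 3868 \cdot \frac{1}{510} = \frac{708}{205} + \frac{1934}{255} = \frac{115402}{10455} \approx 11.038$)
$-125 + w E{\left(-22 \right)} = -125 + \frac{115402 \cdot 19 \sqrt{-22}}{10455} = -125 + \frac{115402 \cdot 19 i \sqrt{22}}{10455} = -125 + \frac{2192638 i \sqrt{22}}{10455}$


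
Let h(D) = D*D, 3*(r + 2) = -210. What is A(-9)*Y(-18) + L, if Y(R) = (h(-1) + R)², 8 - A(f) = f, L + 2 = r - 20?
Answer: 4819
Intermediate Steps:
r = -72 (r = -2 + (⅓)*(-210) = -2 - 70 = -72)
L = -94 (L = -2 + (-72 - 20) = -2 - 92 = -94)
A(f) = 8 - f
h(D) = D²
Y(R) = (1 + R)² (Y(R) = ((-1)² + R)² = (1 + R)²)
A(-9)*Y(-18) + L = (8 - 1*(-9))*(1 - 18)² - 94 = (8 + 9)*(-17)² - 94 = 17*289 - 94 = 4913 - 94 = 4819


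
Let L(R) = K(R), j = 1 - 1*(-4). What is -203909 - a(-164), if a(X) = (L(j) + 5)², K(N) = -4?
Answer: -203910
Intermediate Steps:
j = 5 (j = 1 + 4 = 5)
L(R) = -4
a(X) = 1 (a(X) = (-4 + 5)² = 1² = 1)
-203909 - a(-164) = -203909 - 1*1 = -203909 - 1 = -203910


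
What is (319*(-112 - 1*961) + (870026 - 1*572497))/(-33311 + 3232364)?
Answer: -44758/3199053 ≈ -0.013991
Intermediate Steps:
(319*(-112 - 1*961) + (870026 - 1*572497))/(-33311 + 3232364) = (319*(-112 - 961) + (870026 - 572497))/3199053 = (319*(-1073) + 297529)*(1/3199053) = (-342287 + 297529)*(1/3199053) = -44758*1/3199053 = -44758/3199053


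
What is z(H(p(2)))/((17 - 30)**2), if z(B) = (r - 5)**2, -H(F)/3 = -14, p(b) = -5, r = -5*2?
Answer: 225/169 ≈ 1.3314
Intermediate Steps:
r = -10
H(F) = 42 (H(F) = -3*(-14) = 42)
z(B) = 225 (z(B) = (-10 - 5)**2 = (-15)**2 = 225)
z(H(p(2)))/((17 - 30)**2) = 225/((17 - 30)**2) = 225/((-13)**2) = 225/169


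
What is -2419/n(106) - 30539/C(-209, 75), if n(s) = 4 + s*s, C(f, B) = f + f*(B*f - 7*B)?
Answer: -8533002989/38054042840 ≈ -0.22423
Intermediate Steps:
C(f, B) = f + f*(-7*B + B*f)
n(s) = 4 + s**2
-2419/n(106) - 30539/C(-209, 75) = -2419/(4 + 106**2) - 30539*(-1/(209*(1 - 7*75 + 75*(-209)))) = -2419/(4 + 11236) - 30539*(-1/(209*(1 - 525 - 15675))) = -2419/11240 - 30539/((-209*(-16199))) = -2419*1/11240 - 30539/3385591 = -2419/11240 - 30539*1/3385591 = -2419/11240 - 30539/3385591 = -8533002989/38054042840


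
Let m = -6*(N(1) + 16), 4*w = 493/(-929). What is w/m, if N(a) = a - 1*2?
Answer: 493/334440 ≈ 0.0014741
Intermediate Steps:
N(a) = -2 + a (N(a) = a - 2 = -2 + a)
w = -493/3716 (w = (493/(-929))/4 = (493*(-1/929))/4 = (¼)*(-493/929) = -493/3716 ≈ -0.13267)
m = -90 (m = -6*((-2 + 1) + 16) = -6*(-1 + 16) = -6*15 = -90)
w/m = -493/3716/(-90) = -493/3716*(-1/90) = 493/334440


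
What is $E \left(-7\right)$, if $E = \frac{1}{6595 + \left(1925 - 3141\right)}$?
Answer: $- \frac{7}{5379} \approx -0.0013014$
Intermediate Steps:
$E = \frac{1}{5379}$ ($E = \frac{1}{6595 - 1216} = \frac{1}{5379} \approx 0.00018591$)
$E \left(-7\right) = \frac{1}{5379} \left(-7\right) = - \frac{7}{5379}$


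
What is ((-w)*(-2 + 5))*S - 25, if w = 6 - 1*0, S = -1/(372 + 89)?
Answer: -11507/461 ≈ -24.961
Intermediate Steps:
S = -1/461 ≈ -0.0021692
w = 6 (w = 6 + 0 = 6)
((-w)*(-2 + 5))*S - 25 = ((-1*6)*(-2 + 5))*(-1/461) - 25 = -6*3*(-1/461) - 25 = -18*(-1/461) - 25 = 18/461 - 25 = -11507/461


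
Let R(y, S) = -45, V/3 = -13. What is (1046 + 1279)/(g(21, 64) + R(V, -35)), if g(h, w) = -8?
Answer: -2325/53 ≈ -43.868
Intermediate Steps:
V = -39 (V = 3*(-13) = -39)
(1046 + 1279)/(g(21, 64) + R(V, -35)) = (1046 + 1279)/(-8 - 45) = 2325/(-53) = 2325*(-1/53) = -2325/53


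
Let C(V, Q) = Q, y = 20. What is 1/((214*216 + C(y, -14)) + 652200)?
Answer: 1/698410 ≈ 1.4318e-6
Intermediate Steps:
1/((214*216 + C(y, -14)) + 652200) = 1/((214*216 - 14) + 652200) = 1/((46224 - 14) + 652200) = 1/(46210 + 652200) = 1/698410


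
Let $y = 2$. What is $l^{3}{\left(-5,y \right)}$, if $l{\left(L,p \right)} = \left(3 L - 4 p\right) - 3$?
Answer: $-17576$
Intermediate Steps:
$l{\left(L,p \right)} = -3 - 4 p + 3 L$ ($l{\left(L,p \right)} = \left(- 4 p + 3 L\right) - 3 = -3 - 4 p + 3 L$)
$l^{3}{\left(-5,y \right)} = \left(-3 - 8 + 3 \left(-5\right)\right)^{3} = \left(-3 - 8 - 15\right)^{3} = \left(-26\right)^{3} = -17576$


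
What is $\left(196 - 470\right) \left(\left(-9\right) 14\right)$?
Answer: $34524$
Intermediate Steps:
$\left(196 - 470\right) \left(\left(-9\right) 14\right) = \left(-274\right) \left(-126\right) = 34524$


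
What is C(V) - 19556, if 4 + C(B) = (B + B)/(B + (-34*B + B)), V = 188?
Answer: -312961/16 ≈ -19560.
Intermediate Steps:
C(B) = -65/16 (C(B) = -4 + (B + B)/(B + (-34*B + B)) = -4 + (2*B)/(B - 33*B) = -4 + (2*B)/((-32*B)) = -4 + (2*B)*(-1/(32*B)) = -4 - 1/16 = -65/16)
C(V) - 19556 = -65/16 - 19556 = -312961/16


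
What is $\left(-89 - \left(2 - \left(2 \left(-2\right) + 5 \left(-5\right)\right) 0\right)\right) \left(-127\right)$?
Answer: $11557$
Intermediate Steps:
$\left(-89 - \left(2 - \left(2 \left(-2\right) + 5 \left(-5\right)\right) 0\right)\right) \left(-127\right) = \left(-89 - \left(2 - \left(-4 - 25\right) 0\right)\right) \left(-127\right) = \left(-89 - 2\right) \left(-127\right) = \left(-91\right) \left(-127\right) = 11557$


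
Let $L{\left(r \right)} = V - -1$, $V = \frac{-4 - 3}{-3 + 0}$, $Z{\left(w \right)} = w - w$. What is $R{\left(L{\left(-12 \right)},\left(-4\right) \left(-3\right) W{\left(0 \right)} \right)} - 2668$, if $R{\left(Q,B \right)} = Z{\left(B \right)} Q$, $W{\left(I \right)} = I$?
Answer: $-2668$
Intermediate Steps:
$Z{\left(w \right)} = 0$
$V = \frac{7}{3}$ ($V = - \frac{7}{-3} = \left(-7\right) \left(- \frac{1}{3}\right) = \frac{7}{3} \approx 2.3333$)
$L{\left(r \right)} = \frac{10}{3}$ ($L{\left(r \right)} = \frac{7}{3} - -1 = \frac{7}{3} + 1 = \frac{10}{3}$)
$R{\left(Q,B \right)} = 0$ ($R{\left(Q,B \right)} = 0 Q = 0$)
$R{\left(L{\left(-12 \right)},\left(-4\right) \left(-3\right) W{\left(0 \right)} \right)} - 2668 = 0 - 2668 = -2668$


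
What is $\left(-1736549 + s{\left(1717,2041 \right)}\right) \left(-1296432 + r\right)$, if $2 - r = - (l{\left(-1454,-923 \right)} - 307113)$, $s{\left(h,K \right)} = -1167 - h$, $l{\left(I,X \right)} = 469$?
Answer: $2788439817042$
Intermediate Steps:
$r = -306642$ ($r = 2 - - (469 - 307113) = 2 - \left(-1\right) \left(-306644\right) = 2 - 306644 = -306642$)
$\left(-1736549 + s{\left(1717,2041 \right)}\right) \left(-1296432 + r\right) = \left(-1736549 - 2884\right) \left(-1296432 - 306642\right) = \left(-1736549 - 2884\right) \left(-1603074\right) = \left(-1739433\right) \left(-1603074\right) = 2788439817042$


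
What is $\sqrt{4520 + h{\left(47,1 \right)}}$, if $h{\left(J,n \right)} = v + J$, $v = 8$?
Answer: $5 \sqrt{183} \approx 67.639$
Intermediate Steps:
$h{\left(J,n \right)} = 8 + J$
$\sqrt{4520 + h{\left(47,1 \right)}} = \sqrt{4520 + \left(8 + 47\right)} = \sqrt{4520 + 55} = \sqrt{4575} = 5 \sqrt{183}$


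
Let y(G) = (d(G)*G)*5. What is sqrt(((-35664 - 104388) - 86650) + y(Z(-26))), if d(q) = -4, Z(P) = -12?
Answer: I*sqrt(226462) ≈ 475.88*I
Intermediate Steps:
y(G) = -20*G (y(G) = -4*G*5 = -20*G)
sqrt(((-35664 - 104388) - 86650) + y(Z(-26))) = sqrt(((-35664 - 104388) - 86650) - 20*(-12)) = sqrt((-140052 - 86650) + 240) = sqrt(-226702 + 240) = sqrt(-226462) = I*sqrt(226462)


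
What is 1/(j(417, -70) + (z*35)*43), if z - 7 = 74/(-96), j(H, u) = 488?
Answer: 48/473419 ≈ 0.00010139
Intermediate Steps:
z = 299/48 (z = 7 + 74/(-96) = 7 + 74*(-1/96) = 7 - 37/48 = 299/48 ≈ 6.2292)
1/(j(417, -70) + (z*35)*43) = 1/(488 + ((299/48)*35)*43) = 1/(488 + (10465/48)*43) = 1/(488 + 449995/48) = 1/(473419/48) = 48/473419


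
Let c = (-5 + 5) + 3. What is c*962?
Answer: 2886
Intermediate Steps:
c = 3 (c = 0 + 3 = 3)
c*962 = 3*962 = 2886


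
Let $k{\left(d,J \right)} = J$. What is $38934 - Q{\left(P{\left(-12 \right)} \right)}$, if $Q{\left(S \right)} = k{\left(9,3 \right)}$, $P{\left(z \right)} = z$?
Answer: $38931$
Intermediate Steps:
$Q{\left(S \right)} = 3$
$38934 - Q{\left(P{\left(-12 \right)} \right)} = 38934 - 3 = 38931$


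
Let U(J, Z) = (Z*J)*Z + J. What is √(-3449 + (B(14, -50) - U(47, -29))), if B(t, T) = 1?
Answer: 7*I*√878 ≈ 207.42*I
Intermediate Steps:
U(J, Z) = J + J*Z² (U(J, Z) = (J*Z)*Z + J = J*Z² + J = J + J*Z²)
√(-3449 + (B(14, -50) - U(47, -29))) = √(-3449 + (1 - 47*(1 + (-29)²))) = √(-3449 + (1 - 47*(1 + 841))) = √(-3449 + (1 - 47*842)) = √(-3449 + (1 - 1*39574)) = √(-3449 + (1 - 39574)) = √(-3449 - 39573) = √(-43022) = 7*I*√878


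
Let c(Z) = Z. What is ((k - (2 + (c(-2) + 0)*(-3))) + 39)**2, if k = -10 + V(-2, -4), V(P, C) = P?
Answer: 361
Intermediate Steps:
k = -12 (k = -10 - 2 = -12)
((k - (2 + (c(-2) + 0)*(-3))) + 39)**2 = ((-12 - (2 + (-2 + 0)*(-3))) + 39)**2 = ((-12 - (2 - 2*(-3))) + 39)**2 = ((-12 - (2 + 6)) + 39)**2 = ((-12 - 1*8) + 39)**2 = ((-12 - 8) + 39)**2 = (-20 + 39)**2 = 19**2 = 361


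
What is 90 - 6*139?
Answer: -744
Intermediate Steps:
90 - 6*139 = 90 - 834 = -744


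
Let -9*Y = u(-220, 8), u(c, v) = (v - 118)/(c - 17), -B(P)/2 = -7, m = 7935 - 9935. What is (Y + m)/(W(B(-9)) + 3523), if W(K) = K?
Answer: -4266110/7544421 ≈ -0.56547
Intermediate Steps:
m = -2000
B(P) = 14 (B(P) = -2*(-7) = 14)
u(c, v) = (-118 + v)/(-17 + c)
Y = -110/2133 (Y = -(-118 + 8)/(9*(-17 - 220)) = -(-110)/(9*(-237)) = -(-1)*(-110)/2133 = -⅑*110/237 = -110/2133 ≈ -0.051571)
(Y + m)/(W(B(-9)) + 3523) = (-110/2133 - 2000)/(14 + 3523) = -4266110/2133/3537 = -4266110/2133*1/3537 = -4266110/7544421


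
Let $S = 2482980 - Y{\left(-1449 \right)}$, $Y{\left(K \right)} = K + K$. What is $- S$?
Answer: $-2485878$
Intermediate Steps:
$Y{\left(K \right)} = 2 K$
$S = 2485878$ ($S = 2482980 - 2 \left(-1449\right) = 2482980 - -2898 = 2482980 + 2898 = 2485878$)
$- S = \left(-1\right) 2485878 = -2485878$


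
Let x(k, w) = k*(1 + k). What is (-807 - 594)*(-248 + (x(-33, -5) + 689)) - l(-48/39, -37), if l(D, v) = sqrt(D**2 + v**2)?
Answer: -2097297 - sqrt(231617)/13 ≈ -2.0973e+6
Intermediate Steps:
(-807 - 594)*(-248 + (x(-33, -5) + 689)) - l(-48/39, -37) = (-807 - 594)*(-248 + (-33*(1 - 33) + 689)) - sqrt((-48/39)**2 + (-37)**2) = -1401*(-248 + (-33*(-32) + 689)) - sqrt((-48*1/39)**2 + 1369) = -1401*(-248 + (1056 + 689)) - sqrt((-16/13)**2 + 1369) = -1401*(-248 + 1745) - sqrt(256/169 + 1369) = -1401*1497 - sqrt(231617/169) = -2097297 - sqrt(231617)/13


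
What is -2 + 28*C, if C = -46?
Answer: -1290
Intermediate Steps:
-2 + 28*C = -2 + 28*(-46) = -2 - 1288 = -1290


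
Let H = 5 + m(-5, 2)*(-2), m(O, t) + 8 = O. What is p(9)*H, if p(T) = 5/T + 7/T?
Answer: 124/3 ≈ 41.333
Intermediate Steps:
m(O, t) = -8 + O
p(T) = 12/T
H = 31 (H = 5 + (-8 - 5)*(-2) = 5 - 13*(-2) = 5 + 26 = 31)
p(9)*H = (12/9)*31 = (12*(⅑))*31 = (4/3)*31 = 124/3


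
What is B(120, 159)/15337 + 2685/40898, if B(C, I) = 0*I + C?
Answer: 46087605/627252626 ≈ 0.073475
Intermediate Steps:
B(C, I) = C (B(C, I) = 0 + C = C)
B(120, 159)/15337 + 2685/40898 = 120/15337 + 2685/40898 = 46087605/627252626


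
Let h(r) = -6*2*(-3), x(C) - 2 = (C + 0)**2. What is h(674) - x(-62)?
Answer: -3810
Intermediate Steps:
x(C) = 2 + C**2 (x(C) = 2 + (C + 0)**2 = 2 + C**2)
h(r) = 36 (h(r) = -12*(-3) = 36)
h(674) - x(-62) = 36 - (2 + (-62)**2) = 36 - (2 + 3844) = 36 - 1*3846 = 36 - 3846 = -3810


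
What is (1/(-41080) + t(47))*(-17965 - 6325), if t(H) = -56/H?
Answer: 5587980083/193076 ≈ 28942.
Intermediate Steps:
(1/(-41080) + t(47))*(-17965 - 6325) = (1/(-41080) - 56/47)*(-17965 - 6325) = (-1/41080 - 56*1/47)*(-24290) = (-1/41080 - 56/47)*(-24290) = -2300527/1930760*(-24290) = 5587980083/193076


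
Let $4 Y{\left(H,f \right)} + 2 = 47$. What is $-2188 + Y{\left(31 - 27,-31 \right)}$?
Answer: $- \frac{8707}{4} \approx -2176.8$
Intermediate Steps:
$Y{\left(H,f \right)} = \frac{45}{4}$ ($Y{\left(H,f \right)} = - \frac{1}{2} + \frac{1}{4} \cdot 47 = - \frac{1}{2} + \frac{47}{4} = \frac{45}{4}$)
$-2188 + Y{\left(31 - 27,-31 \right)} = -2188 + \frac{45}{4} = - \frac{8707}{4}$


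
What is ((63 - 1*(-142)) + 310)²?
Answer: 265225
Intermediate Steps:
((63 - 1*(-142)) + 310)² = ((63 + 142) + 310)² = (205 + 310)² = 515² = 265225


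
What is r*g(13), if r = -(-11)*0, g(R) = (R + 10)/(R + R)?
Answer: 0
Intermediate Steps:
g(R) = (10 + R)/(2*R) (g(R) = (10 + R)/((2*R)) = (10 + R)*(1/(2*R)) = (10 + R)/(2*R))
r = 0 (r = -1*0 = 0)
r*g(13) = 0*((½)*(10 + 13)/13) = 0*((½)*(1/13)*23) = 0*(23/26) = 0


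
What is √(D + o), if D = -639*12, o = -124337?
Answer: I*√132005 ≈ 363.32*I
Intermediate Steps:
D = -7668
√(D + o) = √(-7668 - 124337) = √(-132005) = I*√132005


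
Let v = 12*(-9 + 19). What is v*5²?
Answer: 3000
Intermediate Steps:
v = 120 (v = 12*10 = 120)
v*5² = 120*5² = 120*25 = 3000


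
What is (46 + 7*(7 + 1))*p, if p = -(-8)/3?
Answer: 272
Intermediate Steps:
p = 8/3 (p = -(-8)/3 = -2*(-4/3) = 8/3 ≈ 2.6667)
(46 + 7*(7 + 1))*p = (46 + 7*(7 + 1))*(8/3) = (46 + 7*8)*(8/3) = (46 + 56)*(8/3) = 102*(8/3) = 272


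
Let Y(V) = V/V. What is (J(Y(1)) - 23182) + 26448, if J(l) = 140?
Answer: 3406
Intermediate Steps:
Y(V) = 1
(J(Y(1)) - 23182) + 26448 = (140 - 23182) + 26448 = -23042 + 26448 = 3406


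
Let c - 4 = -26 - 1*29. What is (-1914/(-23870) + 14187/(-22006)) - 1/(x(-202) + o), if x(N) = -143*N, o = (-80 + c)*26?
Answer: -981293773/1738209928 ≈ -0.56454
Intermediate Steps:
c = -51 (c = 4 + (-26 - 1*29) = 4 + (-26 - 29) = 4 - 55 = -51)
o = -3406 (o = (-80 - 51)*26 = -131*26 = -3406)
(-1914/(-23870) + 14187/(-22006)) - 1/(x(-202) + o) = (-1914/(-23870) + 14187/(-22006)) - 1/(-143*(-202) - 3406) = (-1914*(-1/23870) + 14187*(-1/22006)) - 1/(28886 - 3406) = (87/1085 - 14187/22006) - 1/25480 = -13478373/23876510 - 1*1/25480 = -13478373/23876510 - 1/25480 = -981293773/1738209928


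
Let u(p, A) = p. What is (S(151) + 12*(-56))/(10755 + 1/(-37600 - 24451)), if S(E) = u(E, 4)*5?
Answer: 5150233/667358504 ≈ 0.0077173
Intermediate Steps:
S(E) = 5*E (S(E) = E*5 = 5*E)
(S(151) + 12*(-56))/(10755 + 1/(-37600 - 24451)) = (5*151 + 12*(-56))/(10755 + 1/(-37600 - 24451)) = (755 - 672)/(10755 + 1/(-62051)) = 83/(10755 - 1/62051) = 83/(667358504/62051) = 83*(62051/667358504) = 5150233/667358504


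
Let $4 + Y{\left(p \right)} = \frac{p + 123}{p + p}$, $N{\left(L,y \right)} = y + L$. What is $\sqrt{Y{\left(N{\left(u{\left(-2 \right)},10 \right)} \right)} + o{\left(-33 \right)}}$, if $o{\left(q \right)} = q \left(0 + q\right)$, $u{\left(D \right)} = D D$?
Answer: $\frac{\sqrt{213619}}{14} \approx 33.014$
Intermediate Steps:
$u{\left(D \right)} = D^{2}$
$N{\left(L,y \right)} = L + y$
$o{\left(q \right)} = q^{2}$ ($o{\left(q \right)} = q q = q^{2}$)
$Y{\left(p \right)} = -4 + \frac{123 + p}{2 p}$ ($Y{\left(p \right)} = -4 + \frac{p + 123}{p + p} = -4 + \frac{123 + p}{2 p}$)
$\sqrt{Y{\left(N{\left(u{\left(-2 \right)},10 \right)} \right)} + o{\left(-33 \right)}} = \sqrt{\frac{123 - 7 \left(\left(-2\right)^{2} + 10\right)}{2 \left(\left(-2\right)^{2} + 10\right)} + \left(-33\right)^{2}} = \sqrt{\frac{123 - 7 \left(4 + 10\right)}{2 \left(4 + 10\right)} + 1089} = \sqrt{\frac{123 - 98}{2 \cdot 14} + 1089} = \sqrt{\frac{1}{2} \cdot \frac{1}{14} \left(123 - 98\right) + 1089} = \sqrt{\frac{1}{2} \cdot \frac{1}{14} \cdot 25 + 1089} = \sqrt{\frac{25}{28} + 1089} = \sqrt{\frac{30517}{28}} = \frac{\sqrt{213619}}{14}$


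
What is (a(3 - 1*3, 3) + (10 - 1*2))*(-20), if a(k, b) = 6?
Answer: -280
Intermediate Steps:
(a(3 - 1*3, 3) + (10 - 1*2))*(-20) = (6 + (10 - 1*2))*(-20) = (6 + (10 - 2))*(-20) = (6 + 8)*(-20) = 14*(-20) = -280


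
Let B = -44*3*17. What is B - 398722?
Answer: -400966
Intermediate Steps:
B = -2244 (B = -132*17 = -2244)
B - 398722 = -2244 - 398722 = -400966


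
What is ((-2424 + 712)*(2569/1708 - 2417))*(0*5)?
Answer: 0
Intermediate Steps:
((-2424 + 712)*(2569/1708 - 2417))*(0*5) = -1712*(2569*(1/1708) - 2417)*0 = -1712*(367/244 - 2417)*0 = -1712*(-589381/244)*0 = (252255068/61)*0 = 0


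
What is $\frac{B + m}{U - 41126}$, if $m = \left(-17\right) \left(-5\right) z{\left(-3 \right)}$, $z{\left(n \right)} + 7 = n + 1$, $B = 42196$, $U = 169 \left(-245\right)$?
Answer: $- \frac{41431}{82531} \approx -0.50201$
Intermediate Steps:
$U = -41405$
$z{\left(n \right)} = -6 + n$ ($z{\left(n \right)} = -7 + \left(n + 1\right) = -7 + \left(1 + n\right) = -6 + n$)
$m = -765$ ($m = \left(-17\right) \left(-5\right) \left(-6 - 3\right) = 85 \left(-9\right) = -765$)
$\frac{B + m}{U - 41126} = \frac{42196 - 765}{-41405 - 41126} = \frac{41431}{-82531} = 41431 \left(- \frac{1}{82531}\right) = - \frac{41431}{82531}$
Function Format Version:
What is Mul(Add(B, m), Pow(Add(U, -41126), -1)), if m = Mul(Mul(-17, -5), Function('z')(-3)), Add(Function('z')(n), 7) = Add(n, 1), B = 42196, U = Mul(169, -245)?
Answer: Rational(-41431, 82531) ≈ -0.50201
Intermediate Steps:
U = -41405
Function('z')(n) = Add(-6, n) (Function('z')(n) = Add(-7, Add(n, 1)) = Add(-7, Add(1, n)) = Add(-6, n))
m = -765 (m = Mul(Mul(-17, -5), Add(-6, -3)) = Mul(85, -9) = -765)
Mul(Add(B, m), Pow(Add(U, -41126), -1)) = Mul(Add(42196, -765), Pow(Add(-41405, -41126), -1)) = Mul(41431, Pow(-82531, -1)) = Mul(41431, Rational(-1, 82531)) = Rational(-41431, 82531)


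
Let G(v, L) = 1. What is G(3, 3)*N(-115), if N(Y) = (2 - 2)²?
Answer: 0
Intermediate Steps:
N(Y) = 0 (N(Y) = 0² = 0)
G(3, 3)*N(-115) = 1*0 = 0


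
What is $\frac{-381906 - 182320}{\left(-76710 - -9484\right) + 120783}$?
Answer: $- \frac{564226}{53557} \approx -10.535$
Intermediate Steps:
$\frac{-381906 - 182320}{\left(-76710 - -9484\right) + 120783} = - \frac{564226}{\left(-76710 + 9484\right) + 120783} = - \frac{564226}{-67226 + 120783} = - \frac{564226}{53557}$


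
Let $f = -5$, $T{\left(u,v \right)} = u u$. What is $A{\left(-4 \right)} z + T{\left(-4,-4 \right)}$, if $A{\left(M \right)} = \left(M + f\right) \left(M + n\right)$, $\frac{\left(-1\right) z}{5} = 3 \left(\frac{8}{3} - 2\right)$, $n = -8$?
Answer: $-1064$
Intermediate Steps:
$T{\left(u,v \right)} = u^{2}$
$z = -10$ ($z = - 5 \cdot 3 \left(\frac{8}{3} - 2\right) = - 5 \cdot 3 \cdot \frac{2}{3} = \left(-5\right) 2 = -10$)
$A{\left(M \right)} = \left(-8 + M\right) \left(-5 + M\right)$ ($A{\left(M \right)} = \left(M - 5\right) \left(M - 8\right) = \left(-5 + M\right) \left(-8 + M\right) = \left(-8 + M\right) \left(-5 + M\right)$)
$A{\left(-4 \right)} z + T{\left(-4,-4 \right)} = \left(40 + \left(-4\right)^{2} - -52\right) \left(-10\right) + \left(-4\right)^{2} = \left(40 + 16 + 52\right) \left(-10\right) + 16 = 108 \left(-10\right) + 16 = -1080 + 16 = -1064$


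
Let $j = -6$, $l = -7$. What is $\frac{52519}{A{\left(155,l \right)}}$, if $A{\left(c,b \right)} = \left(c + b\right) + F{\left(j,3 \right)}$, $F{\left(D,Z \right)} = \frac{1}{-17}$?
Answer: $\frac{892823}{2515} \approx 355.0$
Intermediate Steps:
$F{\left(D,Z \right)} = - \frac{1}{17}$
$A{\left(c,b \right)} = - \frac{1}{17} + b + c$ ($A{\left(c,b \right)} = \left(c + b\right) - \frac{1}{17} = \left(b + c\right) - \frac{1}{17} = - \frac{1}{17} + b + c$)
$\frac{52519}{A{\left(155,l \right)}} = \frac{52519}{- \frac{1}{17} - 7 + 155} = \frac{52519}{\frac{2515}{17}} = 52519 \cdot \frac{17}{2515} = \frac{892823}{2515}$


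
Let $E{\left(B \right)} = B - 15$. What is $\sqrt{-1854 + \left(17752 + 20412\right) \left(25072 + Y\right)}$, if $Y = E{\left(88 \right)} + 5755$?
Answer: $\sqrt{1179265746} \approx 34340.0$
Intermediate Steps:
$E{\left(B \right)} = -15 + B$ ($E{\left(B \right)} = B - 15 = -15 + B$)
$Y = 5828$ ($Y = \left(-15 + 88\right) + 5755 = 73 + 5755 = 5828$)
$\sqrt{-1854 + \left(17752 + 20412\right) \left(25072 + Y\right)} = \sqrt{-1854 + \left(17752 + 20412\right) \left(25072 + 5828\right)} = \sqrt{-1854 + 38164 \cdot 30900} = \sqrt{-1854 + 1179267600} = \sqrt{1179265746}$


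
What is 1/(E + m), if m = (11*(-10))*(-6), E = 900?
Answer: 1/1560 ≈ 0.00064103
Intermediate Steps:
m = 660 (m = -110*(-6) = 660)
1/(E + m) = 1/(900 + 660) = 1/1560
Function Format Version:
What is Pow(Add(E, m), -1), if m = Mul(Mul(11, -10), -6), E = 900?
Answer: Rational(1, 1560) ≈ 0.00064103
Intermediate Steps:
m = 660 (m = Mul(-110, -6) = 660)
Pow(Add(E, m), -1) = Pow(Add(900, 660), -1) = Pow(1560, -1) = Rational(1, 1560)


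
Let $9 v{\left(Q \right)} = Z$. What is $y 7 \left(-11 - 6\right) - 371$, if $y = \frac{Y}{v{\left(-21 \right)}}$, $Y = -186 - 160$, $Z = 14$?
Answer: $26098$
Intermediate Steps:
$v{\left(Q \right)} = \frac{14}{9}$ ($v{\left(Q \right)} = \frac{1}{9} \cdot 14 = \frac{14}{9}$)
$Y = -346$ ($Y = -186 - 160 = -346$)
$y = - \frac{1557}{7}$ ($y = - \frac{346}{\frac{14}{9}} = \left(-346\right) \frac{9}{14} = - \frac{1557}{7} \approx -222.43$)
$y 7 \left(-11 - 6\right) - 371 = - \frac{1557 \cdot 7 \left(-11 - 6\right)}{7} - 371 = - \frac{1557 \cdot 7 \left(-17\right)}{7} - 371 = \left(- \frac{1557}{7}\right) \left(-119\right) - 371 = 26469 - 371 = 26098$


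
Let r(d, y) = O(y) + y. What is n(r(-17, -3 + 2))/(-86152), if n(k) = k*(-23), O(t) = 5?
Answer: 23/21538 ≈ 0.0010679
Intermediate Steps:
r(d, y) = 5 + y
n(k) = -23*k
n(r(-17, -3 + 2))/(-86152) = -23*(5 + (-3 + 2))/(-86152) = -23*(5 - 1)*(-1/86152) = -23*4*(-1/86152) = -92*(-1/86152) = 23/21538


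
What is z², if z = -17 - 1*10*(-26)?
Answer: 59049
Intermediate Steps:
z = 243 (z = -17 - 10*(-26) = -17 + 260 = 243)
z² = 243² = 59049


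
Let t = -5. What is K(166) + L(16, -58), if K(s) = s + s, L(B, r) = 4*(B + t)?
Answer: 376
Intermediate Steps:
L(B, r) = -20 + 4*B (L(B, r) = 4*(B - 5) = 4*(-5 + B) = -20 + 4*B)
K(s) = 2*s
K(166) + L(16, -58) = 2*166 + (-20 + 4*16) = 332 + (-20 + 64) = 332 + 44 = 376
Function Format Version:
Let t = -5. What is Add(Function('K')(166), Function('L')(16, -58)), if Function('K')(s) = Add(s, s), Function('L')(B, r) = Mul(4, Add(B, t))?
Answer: 376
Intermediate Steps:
Function('L')(B, r) = Add(-20, Mul(4, B)) (Function('L')(B, r) = Mul(4, Add(B, -5)) = Mul(4, Add(-5, B)) = Add(-20, Mul(4, B)))
Function('K')(s) = Mul(2, s)
Add(Function('K')(166), Function('L')(16, -58)) = Add(Mul(2, 166), Add(-20, Mul(4, 16))) = Add(332, Add(-20, 64)) = Add(332, 44) = 376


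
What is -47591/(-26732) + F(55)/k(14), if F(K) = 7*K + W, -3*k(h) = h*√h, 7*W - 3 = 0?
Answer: 47591/26732 - 4047*√14/686 ≈ -20.293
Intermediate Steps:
W = 3/7 (W = 3/7 + (⅐)*0 = 3/7 + 0 = 3/7 ≈ 0.42857)
k(h) = -h^(3/2)/3 (k(h) = -h*√h/3 = -h^(3/2)/3)
F(K) = 3/7 + 7*K (F(K) = 7*K + 3/7 = 3/7 + 7*K)
-47591/(-26732) + F(55)/k(14) = -47591/(-26732) + (3/7 + 7*55)/((-14*√14/3)) = -47591*(-1/26732) + (3/7 + 385)/((-14*√14/3)) = 47591/26732 + 2698/(7*((-14*√14/3))) = 47591/26732 + 2698*(-3*√14/196)/7 = 47591/26732 - 4047*√14/686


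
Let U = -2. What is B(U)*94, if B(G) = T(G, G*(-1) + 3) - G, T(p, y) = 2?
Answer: 376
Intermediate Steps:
B(G) = 2 - G
B(U)*94 = (2 - 1*(-2))*94 = (2 + 2)*94 = 4*94 = 376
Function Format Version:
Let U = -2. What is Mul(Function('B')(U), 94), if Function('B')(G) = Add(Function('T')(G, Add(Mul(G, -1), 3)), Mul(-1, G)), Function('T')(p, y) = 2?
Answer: 376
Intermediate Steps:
Function('B')(G) = Add(2, Mul(-1, G))
Mul(Function('B')(U), 94) = Mul(Add(2, Mul(-1, -2)), 94) = Mul(Add(2, 2), 94) = Mul(4, 94) = 376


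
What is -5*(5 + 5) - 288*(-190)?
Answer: 54670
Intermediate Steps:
-5*(5 + 5) - 288*(-190) = -5*10 + 54720 = -50 + 54720 = 54670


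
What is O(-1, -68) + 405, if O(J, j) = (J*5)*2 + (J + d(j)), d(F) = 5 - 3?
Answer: 396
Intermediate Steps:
d(F) = 2
O(J, j) = 2 + 11*J (O(J, j) = (J*5)*2 + (J + 2) = (5*J)*2 + (2 + J) = 10*J + (2 + J) = 2 + 11*J)
O(-1, -68) + 405 = (2 + 11*(-1)) + 405 = (2 - 11) + 405 = -9 + 405 = 396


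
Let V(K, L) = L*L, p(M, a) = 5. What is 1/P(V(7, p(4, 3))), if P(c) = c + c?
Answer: 1/50 ≈ 0.020000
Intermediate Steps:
V(K, L) = L²
P(c) = 2*c
1/P(V(7, p(4, 3))) = 1/(2*5²) = 1/(2*25) = 1/50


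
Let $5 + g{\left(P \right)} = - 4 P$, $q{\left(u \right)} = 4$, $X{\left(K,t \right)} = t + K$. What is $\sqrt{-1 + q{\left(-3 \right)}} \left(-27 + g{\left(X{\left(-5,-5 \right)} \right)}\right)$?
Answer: $8 \sqrt{3} \approx 13.856$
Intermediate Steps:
$X{\left(K,t \right)} = K + t$
$g{\left(P \right)} = -5 - 4 P$
$\sqrt{-1 + q{\left(-3 \right)}} \left(-27 + g{\left(X{\left(-5,-5 \right)} \right)}\right) = \sqrt{-1 + 4} \left(-27 - \left(5 + 4 \left(-5 - 5\right)\right)\right) = \sqrt{3} \left(-27 - -35\right) = \sqrt{3} \left(-27 + \left(-5 + 40\right)\right) = \sqrt{3} \left(-27 + 35\right) = \sqrt{3} \cdot 8 = 8 \sqrt{3}$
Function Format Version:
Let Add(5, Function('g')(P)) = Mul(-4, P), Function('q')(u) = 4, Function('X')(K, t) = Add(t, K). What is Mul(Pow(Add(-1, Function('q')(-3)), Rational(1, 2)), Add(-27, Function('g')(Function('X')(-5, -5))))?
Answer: Mul(8, Pow(3, Rational(1, 2))) ≈ 13.856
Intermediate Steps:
Function('X')(K, t) = Add(K, t)
Function('g')(P) = Add(-5, Mul(-4, P))
Mul(Pow(Add(-1, Function('q')(-3)), Rational(1, 2)), Add(-27, Function('g')(Function('X')(-5, -5)))) = Mul(Pow(Add(-1, 4), Rational(1, 2)), Add(-27, Add(-5, Mul(-4, Add(-5, -5))))) = Mul(Pow(3, Rational(1, 2)), Add(-27, Add(-5, Mul(-4, -10)))) = Mul(Pow(3, Rational(1, 2)), Add(-27, Add(-5, 40))) = Mul(Pow(3, Rational(1, 2)), Add(-27, 35)) = Mul(Pow(3, Rational(1, 2)), 8) = Mul(8, Pow(3, Rational(1, 2)))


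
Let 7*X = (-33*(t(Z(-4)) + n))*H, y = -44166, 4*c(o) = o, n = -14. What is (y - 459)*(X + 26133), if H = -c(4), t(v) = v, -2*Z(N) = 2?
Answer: -1163029500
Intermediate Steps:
c(o) = o/4
Z(N) = -1 (Z(N) = -½*2 = -1)
H = -1 (H = -4/4 = -1*1 = -1)
X = -495/7 (X = (-33*(-1 - 14)*(-1))/7 = (-33*(-15)*(-1))/7 = (495*(-1))/7 = (⅐)*(-495) = -495/7 ≈ -70.714)
(y - 459)*(X + 26133) = (-44166 - 459)*(-495/7 + 26133) = -44625*182436/7 = -1163029500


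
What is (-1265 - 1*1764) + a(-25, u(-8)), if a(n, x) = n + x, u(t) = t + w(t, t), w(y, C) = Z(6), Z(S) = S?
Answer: -3056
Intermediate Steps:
w(y, C) = 6
u(t) = 6 + t (u(t) = t + 6 = 6 + t)
(-1265 - 1*1764) + a(-25, u(-8)) = (-1265 - 1*1764) + (-25 + (6 - 8)) = (-1265 - 1764) + (-25 - 2) = -3029 - 27 = -3056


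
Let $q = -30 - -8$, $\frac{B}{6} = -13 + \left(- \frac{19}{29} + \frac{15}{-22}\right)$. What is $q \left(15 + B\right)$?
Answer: $\frac{45312}{29} \approx 1562.5$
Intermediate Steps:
$B = - \frac{27441}{319}$ ($B = 6 \left(-13 + \left(- \frac{19}{29} + \frac{15}{-22}\right)\right) = 6 \left(-13 + \left(\left(-19\right) \frac{1}{29} + 15 \left(- \frac{1}{22}\right)\right)\right) = 6 \left(-13 - \frac{853}{638}\right) = 6 \left(- \frac{9147}{638}\right) = - \frac{27441}{319} \approx -86.022$)
$q = -22$ ($q = -30 + \left(-9 + 17\right) = -30 + 8 = -22$)
$q \left(15 + B\right) = - 22 \left(15 - \frac{27441}{319}\right) = \left(-22\right) \left(- \frac{22656}{319}\right) = \frac{45312}{29}$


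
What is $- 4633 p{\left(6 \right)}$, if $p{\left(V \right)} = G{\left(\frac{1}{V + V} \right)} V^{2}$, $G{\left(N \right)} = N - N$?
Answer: $0$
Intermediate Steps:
$G{\left(N \right)} = 0$
$p{\left(V \right)} = 0$ ($p{\left(V \right)} = 0 V^{2} = 0$)
$- 4633 p{\left(6 \right)} = \left(-4633\right) 0 = 0$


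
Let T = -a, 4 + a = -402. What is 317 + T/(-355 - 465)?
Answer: 129767/410 ≈ 316.50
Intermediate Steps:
a = -406 (a = -4 - 402 = -406)
T = 406 (T = -1*(-406) = 406)
317 + T/(-355 - 465) = 317 + 406/(-355 - 465) = 317 + 406/(-820) = 317 - 1/820*406 = 317 - 203/410 = 129767/410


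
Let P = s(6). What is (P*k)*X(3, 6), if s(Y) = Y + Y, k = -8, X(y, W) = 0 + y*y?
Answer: -864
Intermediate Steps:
X(y, W) = y**2 (X(y, W) = 0 + y**2 = y**2)
s(Y) = 2*Y
P = 12 (P = 2*6 = 12)
(P*k)*X(3, 6) = (12*(-8))*3**2 = -96*9 = -864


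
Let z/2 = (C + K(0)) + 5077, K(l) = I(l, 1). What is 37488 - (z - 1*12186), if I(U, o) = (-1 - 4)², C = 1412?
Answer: 36646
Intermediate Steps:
I(U, o) = 25 (I(U, o) = (-5)² = 25)
K(l) = 25
z = 13028 (z = 2*((1412 + 25) + 5077) = 2*(1437 + 5077) = 2*6514 = 13028)
37488 - (z - 1*12186) = 37488 - (13028 - 1*12186) = 37488 - (13028 - 12186) = 37488 - 1*842 = 37488 - 842 = 36646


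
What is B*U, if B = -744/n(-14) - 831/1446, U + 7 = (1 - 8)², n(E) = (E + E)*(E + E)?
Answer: -107958/1687 ≈ -63.994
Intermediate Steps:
n(E) = 4*E² (n(E) = (2*E)*(2*E) = 4*E²)
U = 42 (U = -7 + (1 - 8)² = -7 + (-7)² = -7 + 49 = 42)
B = -17993/11809 (B = -744/(4*(-14)²) - 831/1446 = -744/(4*196) - 831*1/1446 = -744/784 - 277/482 = -744*1/784 - 277/482 = -93/98 - 277/482 = -17993/11809 ≈ -1.5237)
B*U = -17993/11809*42 = -107958/1687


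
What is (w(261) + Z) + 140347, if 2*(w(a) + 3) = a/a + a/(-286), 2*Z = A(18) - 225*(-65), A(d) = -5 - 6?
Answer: 84456397/572 ≈ 1.4765e+5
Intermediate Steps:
A(d) = -11
Z = 7307 (Z = (-11 - 225*(-65))/2 = (-11 + 14625)/2 = (1/2)*14614 = 7307)
w(a) = -5/2 - a/572 (w(a) = -3 + (a/a + a/(-286))/2 = -3 + (1 + a*(-1/286))/2 = -3 + (1 - a/286)/2 = -3 + (1/2 - a/572) = -5/2 - a/572)
(w(261) + Z) + 140347 = ((-5/2 - 1/572*261) + 7307) + 140347 = ((-5/2 - 261/572) + 7307) + 140347 = (-1691/572 + 7307) + 140347 = 4177913/572 + 140347 = 84456397/572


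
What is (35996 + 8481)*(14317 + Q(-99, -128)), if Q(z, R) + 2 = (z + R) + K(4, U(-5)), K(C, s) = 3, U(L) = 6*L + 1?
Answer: 626725407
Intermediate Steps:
U(L) = 1 + 6*L
Q(z, R) = 1 + R + z (Q(z, R) = -2 + ((z + R) + 3) = -2 + ((R + z) + 3) = -2 + (3 + R + z) = 1 + R + z)
(35996 + 8481)*(14317 + Q(-99, -128)) = (35996 + 8481)*(14317 + (1 - 128 - 99)) = 44477*(14317 - 226) = 44477*14091 = 626725407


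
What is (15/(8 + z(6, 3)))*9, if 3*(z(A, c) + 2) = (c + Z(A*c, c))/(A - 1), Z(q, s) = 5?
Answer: 2025/98 ≈ 20.663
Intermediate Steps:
z(A, c) = -2 + (5 + c)/(3*(-1 + A)) (z(A, c) = -2 + ((c + 5)/(A - 1))/3 = -2 + ((5 + c)/(-1 + A))/3 = -2 + (5 + c)/(3*(-1 + A)))
(15/(8 + z(6, 3)))*9 = (15/(8 + (11 + 3 - 6*6)/(3*(-1 + 6))))*9 = (15/(8 + (1/3)*(11 + 3 - 36)/5))*9 = (15/(8 + (1/3)*(1/5)*(-22)))*9 = (15/(8 - 22/15))*9 = (15/(98/15))*9 = (15*(15/98))*9 = (225/98)*9 = 2025/98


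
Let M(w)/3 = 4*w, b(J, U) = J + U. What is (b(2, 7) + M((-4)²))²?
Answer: 40401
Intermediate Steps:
M(w) = 12*w (M(w) = 3*(4*w) = 12*w)
(b(2, 7) + M((-4)²))² = ((2 + 7) + 12*(-4)²)² = (9 + 12*16)² = (9 + 192)² = 201² = 40401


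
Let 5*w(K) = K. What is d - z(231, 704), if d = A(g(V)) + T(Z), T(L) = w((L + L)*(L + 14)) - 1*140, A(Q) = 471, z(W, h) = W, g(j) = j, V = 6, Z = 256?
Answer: 27748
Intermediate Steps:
w(K) = K/5
T(L) = -140 + 2*L*(14 + L)/5 (T(L) = ((L + L)*(L + 14))/5 - 1*140 = ((2*L)*(14 + L))/5 - 140 = (2*L*(14 + L))/5 - 140 = 2*L*(14 + L)/5 - 140 = -140 + 2*L*(14 + L)/5)
d = 27979 (d = 471 + (-140 + (⅖)*256*(14 + 256)) = 471 + (-140 + (⅖)*256*270) = 471 + (-140 + 27648) = 471 + 27508 = 27979)
d - z(231, 704) = 27979 - 1*231 = 27979 - 231 = 27748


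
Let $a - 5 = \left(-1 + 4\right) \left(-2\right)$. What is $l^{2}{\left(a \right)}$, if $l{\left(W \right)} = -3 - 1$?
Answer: $16$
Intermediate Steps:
$a = -1$ ($a = 5 + \left(-1 + 4\right) \left(-2\right) = 5 + 3 \left(-2\right) = 5 - 6 = -1$)
$l{\left(W \right)} = -4$ ($l{\left(W \right)} = -3 - 1 = -4$)
$l^{2}{\left(a \right)} = \left(-4\right)^{2} = 16$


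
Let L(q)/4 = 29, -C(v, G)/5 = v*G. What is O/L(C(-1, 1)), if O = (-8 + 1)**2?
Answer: 49/116 ≈ 0.42241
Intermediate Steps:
C(v, G) = -5*G*v (C(v, G) = -5*v*G = -5*G*v)
L(q) = 116 (L(q) = 4*29 = 116)
O = 49 (O = (-7)**2 = 49)
O/L(C(-1, 1)) = 49/116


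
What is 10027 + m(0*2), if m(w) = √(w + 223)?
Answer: 10027 + √223 ≈ 10042.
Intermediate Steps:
m(w) = √(223 + w)
10027 + m(0*2) = 10027 + √(223 + 0*2) = 10027 + √(223 + 0) = 10027 + √223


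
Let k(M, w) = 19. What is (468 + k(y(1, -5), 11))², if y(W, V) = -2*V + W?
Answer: 237169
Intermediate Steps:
y(W, V) = W - 2*V
(468 + k(y(1, -5), 11))² = (468 + 19)² = 487² = 237169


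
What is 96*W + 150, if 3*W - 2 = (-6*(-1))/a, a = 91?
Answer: 19666/91 ≈ 216.11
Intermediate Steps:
W = 188/273 (W = ⅔ + (-6*(-1)/91)/3 = ⅔ + (6*(1/91))/3 = ⅔ + (⅓)*(6/91) = ⅔ + 2/91 = 188/273 ≈ 0.68864)
96*W + 150 = 96*(188/273) + 150 = 6016/91 + 150 = 19666/91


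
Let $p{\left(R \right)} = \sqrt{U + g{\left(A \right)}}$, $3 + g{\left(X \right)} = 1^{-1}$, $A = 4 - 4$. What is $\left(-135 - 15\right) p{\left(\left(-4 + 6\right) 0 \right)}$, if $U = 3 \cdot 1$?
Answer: $-150$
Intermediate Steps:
$A = 0$ ($A = 4 - 4 = 0$)
$g{\left(X \right)} = -2$ ($g{\left(X \right)} = -3 + 1^{-1} = -3 + 1 = -2$)
$U = 3$
$p{\left(R \right)} = 1$ ($p{\left(R \right)} = \sqrt{3 - 2} = \sqrt{1} = 1$)
$\left(-135 - 15\right) p{\left(\left(-4 + 6\right) 0 \right)} = \left(-135 - 15\right) 1 = \left(-150\right) 1 = -150$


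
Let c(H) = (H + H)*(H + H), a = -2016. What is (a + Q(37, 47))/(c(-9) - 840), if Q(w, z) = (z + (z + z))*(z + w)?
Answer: -819/43 ≈ -19.047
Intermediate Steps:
c(H) = 4*H**2 (c(H) = (2*H)*(2*H) = 4*H**2)
Q(w, z) = 3*z*(w + z) (Q(w, z) = (z + 2*z)*(w + z) = (3*z)*(w + z) = 3*z*(w + z))
(a + Q(37, 47))/(c(-9) - 840) = (-2016 + 3*47*(37 + 47))/(4*(-9)**2 - 840) = (-2016 + 3*47*84)/(4*81 - 840) = (-2016 + 11844)/(324 - 840) = 9828/(-516) = 9828*(-1/516) = -819/43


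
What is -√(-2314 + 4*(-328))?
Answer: -7*I*√74 ≈ -60.216*I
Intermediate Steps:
-√(-2314 + 4*(-328)) = -√(-2314 - 1312) = -√(-3626) = -7*I*√74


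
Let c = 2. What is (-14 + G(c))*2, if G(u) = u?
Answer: -24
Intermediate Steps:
(-14 + G(c))*2 = (-14 + 2)*2 = -12*2 = -24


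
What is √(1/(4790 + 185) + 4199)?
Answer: 3*√461901686/995 ≈ 64.800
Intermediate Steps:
√(1/(4790 + 185) + 4199) = √(1/4975 + 4199) = √(20890026/4975) = 3*√461901686/995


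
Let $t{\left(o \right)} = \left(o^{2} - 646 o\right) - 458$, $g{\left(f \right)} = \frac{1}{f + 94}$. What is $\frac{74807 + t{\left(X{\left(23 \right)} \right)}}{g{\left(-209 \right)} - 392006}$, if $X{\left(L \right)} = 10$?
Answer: $- \frac{2606245}{15026897} \approx -0.17344$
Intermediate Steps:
$g{\left(f \right)} = \frac{1}{94 + f}$
$t{\left(o \right)} = -458 + o^{2} - 646 o$
$\frac{74807 + t{\left(X{\left(23 \right)} \right)}}{g{\left(-209 \right)} - 392006} = \frac{74807 - \left(6918 - 100\right)}{\frac{1}{94 - 209} - 392006} = \frac{74807 - 6818}{\frac{1}{-115} - 392006} = \frac{74807 - 6818}{- \frac{1}{115} - 392006} = \frac{67989}{- \frac{45080691}{115}} = 67989 \left(- \frac{115}{45080691}\right) = - \frac{2606245}{15026897}$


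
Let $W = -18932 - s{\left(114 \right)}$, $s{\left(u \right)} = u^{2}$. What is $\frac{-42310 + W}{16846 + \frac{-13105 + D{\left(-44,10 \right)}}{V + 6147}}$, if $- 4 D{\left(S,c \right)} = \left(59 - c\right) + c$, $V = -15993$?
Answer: $- \frac{324865488}{73723927} \approx -4.4065$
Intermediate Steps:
$W = -31928$ ($W = -18932 - 114^{2} = -18932 - 12996 = -31928$)
$D{\left(S,c \right)} = - \frac{59}{4}$ ($D{\left(S,c \right)} = - \frac{\left(59 - c\right) + c}{4} = \left(- \frac{1}{4}\right) 59 = - \frac{59}{4}$)
$\frac{-42310 + W}{16846 + \frac{-13105 + D{\left(-44,10 \right)}}{V + 6147}} = \frac{-42310 - 31928}{16846 + \frac{-13105 - \frac{59}{4}}{-15993 + 6147}} = - \frac{74238}{16846 - \frac{52479}{4 \left(-9846\right)}} = - \frac{74238}{16846 - - \frac{5831}{4376}} = - \frac{74238}{16846 + \frac{5831}{4376}} = - \frac{74238}{\frac{73723927}{4376}} = \left(-74238\right) \frac{4376}{73723927} = - \frac{324865488}{73723927}$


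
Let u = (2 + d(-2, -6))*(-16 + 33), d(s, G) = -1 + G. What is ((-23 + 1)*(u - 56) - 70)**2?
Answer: 9193024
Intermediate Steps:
u = -85 (u = (2 + (-1 - 6))*(-16 + 33) = (2 - 7)*17 = -5*17 = -85)
((-23 + 1)*(u - 56) - 70)**2 = ((-23 + 1)*(-85 - 56) - 70)**2 = (-22*(-141) - 70)**2 = (3102 - 70)**2 = 3032**2 = 9193024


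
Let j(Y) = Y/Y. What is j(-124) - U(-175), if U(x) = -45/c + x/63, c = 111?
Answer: 1393/333 ≈ 4.1832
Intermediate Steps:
j(Y) = 1
U(x) = -15/37 + x/63 (U(x) = -45/111 + x/63 = -45*1/111 + x*(1/63) = -15/37 + x/63)
j(-124) - U(-175) = 1 - (-15/37 + (1/63)*(-175)) = 1 - (-15/37 - 25/9) = 1 - 1*(-1060/333) = 1 + 1060/333 = 1393/333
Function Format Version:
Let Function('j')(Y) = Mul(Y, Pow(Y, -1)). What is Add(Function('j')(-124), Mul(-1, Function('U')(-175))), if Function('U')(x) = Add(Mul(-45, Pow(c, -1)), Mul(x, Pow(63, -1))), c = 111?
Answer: Rational(1393, 333) ≈ 4.1832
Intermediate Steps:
Function('j')(Y) = 1
Function('U')(x) = Add(Rational(-15, 37), Mul(Rational(1, 63), x)) (Function('U')(x) = Add(Mul(-45, Pow(111, -1)), Mul(x, Pow(63, -1))) = Add(Mul(-45, Rational(1, 111)), Mul(x, Rational(1, 63))) = Add(Rational(-15, 37), Mul(Rational(1, 63), x)))
Add(Function('j')(-124), Mul(-1, Function('U')(-175))) = Add(1, Mul(-1, Add(Rational(-15, 37), Mul(Rational(1, 63), -175)))) = Add(1, Mul(-1, Add(Rational(-15, 37), Rational(-25, 9)))) = Add(1, Mul(-1, Rational(-1060, 333))) = Add(1, Rational(1060, 333)) = Rational(1393, 333)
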